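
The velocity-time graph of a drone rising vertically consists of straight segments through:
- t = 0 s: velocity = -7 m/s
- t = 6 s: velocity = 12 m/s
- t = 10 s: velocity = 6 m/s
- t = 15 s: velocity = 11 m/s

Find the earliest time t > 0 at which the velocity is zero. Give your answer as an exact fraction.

v changes sign on 0–6 s (from -7 to 12); the graph is linear there, so v = 0 at t = 0 + (7)·(6 − 0)/(12 − -7) = 42/19 s.

t = 42/19 s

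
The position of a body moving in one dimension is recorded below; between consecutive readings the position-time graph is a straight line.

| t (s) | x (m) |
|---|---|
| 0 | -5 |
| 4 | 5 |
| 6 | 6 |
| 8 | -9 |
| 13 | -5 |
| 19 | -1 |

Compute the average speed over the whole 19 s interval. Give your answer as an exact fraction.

34/19 m/s

Average speed = (total path length)/(elapsed time); on a piecewise-linear x-t graph the path length is Σ|Δx|.
0–4 s: |Δx| = |5 − -5| = 10 m
4–6 s: |Δx| = |6 − 5| = 1 m
6–8 s: |Δx| = |-9 − 6| = 15 m
8–13 s: |Δx| = |-5 − -9| = 4 m
13–19 s: |Δx| = |-1 − -5| = 4 m
Total path = 34 m; average speed = 34/19 = 34/19 m/s.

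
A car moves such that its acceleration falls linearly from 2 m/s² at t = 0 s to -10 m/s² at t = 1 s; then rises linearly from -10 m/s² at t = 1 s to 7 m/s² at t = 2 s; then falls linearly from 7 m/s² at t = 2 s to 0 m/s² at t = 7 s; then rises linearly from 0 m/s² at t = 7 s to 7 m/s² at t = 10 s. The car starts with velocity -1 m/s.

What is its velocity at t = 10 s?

21.5 m/s

Δv equals the area under the a-t graph; then v = v₀ + Δv.
0–1 s: ½(2 + -10)(1) = -4 m/s
1–2 s: ½(-10 + 7)(1) = -1.5 m/s
2–7 s: ½(7 + 0)(5) = 17.5 m/s
7–10 s: ½(0 + 7)(3) = 10.5 m/s
Δv = 22.5 m/s, so v(10) = -1 + (22.5) = 21.5 m/s.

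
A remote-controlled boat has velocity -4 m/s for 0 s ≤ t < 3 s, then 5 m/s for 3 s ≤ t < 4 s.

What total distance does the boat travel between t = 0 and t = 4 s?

Distance (not displacement) is the total path length: add the absolute areas under v-t.
0–3 s: |-4| × 3 = 12 m
3–4 s: |5| × 1 = 5 m
Total distance = 17 m

17 m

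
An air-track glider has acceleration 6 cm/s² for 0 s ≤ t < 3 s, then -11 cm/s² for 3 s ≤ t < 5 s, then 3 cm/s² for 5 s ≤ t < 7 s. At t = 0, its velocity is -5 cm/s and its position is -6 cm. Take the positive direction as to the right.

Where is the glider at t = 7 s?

On each constant-a segment, Δv = aΔt and Δx = v₀Δt + ½aΔt²; chain segment to segment.
0–3 s: v starts -5 cm/s; Δx = -5·3 + ½·6·3² = 12 cm; v ends 13 cm/s.
3–5 s: v starts 13 cm/s; Δx = 13·2 + ½·-11·2² = 4 cm; v ends -9 cm/s.
5–7 s: v starts -9 cm/s; Δx = -9·2 + ½·3·2² = -12 cm; v ends -3 cm/s.
x(7) = -6 + Σ Δx = -2 cm.

-2 cm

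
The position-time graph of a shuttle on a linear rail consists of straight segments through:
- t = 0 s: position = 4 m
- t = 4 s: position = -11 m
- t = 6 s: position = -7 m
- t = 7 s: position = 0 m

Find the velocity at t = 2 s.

-3.75 m/s

Velocity is the slope of the x-t graph on 0–4 s: (-11 − 4)/(4 − 0) = -3.75 m/s.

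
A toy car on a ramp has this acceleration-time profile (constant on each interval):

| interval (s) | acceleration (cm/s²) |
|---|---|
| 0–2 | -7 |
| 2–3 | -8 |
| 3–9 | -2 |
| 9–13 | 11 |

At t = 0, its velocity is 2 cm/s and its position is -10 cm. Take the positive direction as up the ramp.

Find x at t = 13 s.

-232 cm

On each constant-a segment, Δv = aΔt and Δx = v₀Δt + ½aΔt²; chain segment to segment.
0–2 s: v starts 2 cm/s; Δx = 2·2 + ½·-7·2² = -10 cm; v ends -12 cm/s.
2–3 s: v starts -12 cm/s; Δx = -12·1 + ½·-8·1² = -16 cm; v ends -20 cm/s.
3–9 s: v starts -20 cm/s; Δx = -20·6 + ½·-2·6² = -156 cm; v ends -32 cm/s.
9–13 s: v starts -32 cm/s; Δx = -32·4 + ½·11·4² = -40 cm; v ends 12 cm/s.
x(13) = -10 + Σ Δx = -232 cm.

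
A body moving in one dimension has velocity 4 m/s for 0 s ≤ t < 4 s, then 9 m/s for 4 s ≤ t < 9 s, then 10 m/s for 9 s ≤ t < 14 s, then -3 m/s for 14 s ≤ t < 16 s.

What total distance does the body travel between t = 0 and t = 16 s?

117 m

Total distance travelled is ∫|v| dt — sum the magnitudes of each area piece.
0–4 s: |4| × 4 = 16 m
4–9 s: |9| × 5 = 45 m
9–14 s: |10| × 5 = 50 m
14–16 s: |-3| × 2 = 6 m
Total distance = 117 m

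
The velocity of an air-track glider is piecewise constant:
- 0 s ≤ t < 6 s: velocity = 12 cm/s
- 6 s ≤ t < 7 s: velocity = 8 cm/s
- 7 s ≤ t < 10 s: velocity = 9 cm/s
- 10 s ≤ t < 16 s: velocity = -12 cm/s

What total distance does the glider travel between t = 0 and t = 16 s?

Distance (not displacement) is the total path length: add the absolute areas under v-t.
0–6 s: |12| × 6 = 72 cm
6–7 s: |8| × 1 = 8 cm
7–10 s: |9| × 3 = 27 cm
10–16 s: |-12| × 6 = 72 cm
Total distance = 179 cm

179 cm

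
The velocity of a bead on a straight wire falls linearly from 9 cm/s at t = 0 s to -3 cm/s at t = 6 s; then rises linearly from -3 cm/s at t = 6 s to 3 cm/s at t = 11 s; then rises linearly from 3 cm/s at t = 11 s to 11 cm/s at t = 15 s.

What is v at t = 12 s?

On 11–15 s the graph is linear from 3 to 11 cm/s: v(12) = 3 + (11 − 3)·(12 − 11)/(15 − 11) = 5 cm/s.

5 cm/s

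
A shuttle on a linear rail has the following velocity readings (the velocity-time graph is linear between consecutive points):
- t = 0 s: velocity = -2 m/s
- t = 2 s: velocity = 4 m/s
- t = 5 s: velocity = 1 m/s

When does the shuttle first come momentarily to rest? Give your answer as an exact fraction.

t = 2/3 s

v changes sign on 0–2 s (from -2 to 4); the graph is linear there, so v = 0 at t = 0 + (2)·(2 − 0)/(4 − -2) = 2/3 s.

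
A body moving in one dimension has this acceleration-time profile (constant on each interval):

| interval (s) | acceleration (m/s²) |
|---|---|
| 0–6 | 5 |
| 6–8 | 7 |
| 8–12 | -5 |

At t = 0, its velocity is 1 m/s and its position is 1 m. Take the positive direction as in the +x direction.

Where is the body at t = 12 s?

313 m

On each constant-a segment, Δv = aΔt and Δx = v₀Δt + ½aΔt²; chain segment to segment.
0–6 s: v starts 1 m/s; Δx = 1·6 + ½·5·6² = 96 m; v ends 31 m/s.
6–8 s: v starts 31 m/s; Δx = 31·2 + ½·7·2² = 76 m; v ends 45 m/s.
8–12 s: v starts 45 m/s; Δx = 45·4 + ½·-5·4² = 140 m; v ends 25 m/s.
x(12) = 1 + Σ Δx = 313 m.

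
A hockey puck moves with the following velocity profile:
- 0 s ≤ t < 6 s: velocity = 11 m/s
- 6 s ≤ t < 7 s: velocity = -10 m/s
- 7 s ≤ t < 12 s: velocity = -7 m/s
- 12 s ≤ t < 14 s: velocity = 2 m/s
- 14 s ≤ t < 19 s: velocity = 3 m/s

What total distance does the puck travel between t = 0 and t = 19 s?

130 m

Total distance travelled is ∫|v| dt — sum the magnitudes of each area piece.
0–6 s: |11| × 6 = 66 m
6–7 s: |-10| × 1 = 10 m
7–12 s: |-7| × 5 = 35 m
12–14 s: |2| × 2 = 4 m
14–19 s: |3| × 5 = 15 m
Total distance = 130 m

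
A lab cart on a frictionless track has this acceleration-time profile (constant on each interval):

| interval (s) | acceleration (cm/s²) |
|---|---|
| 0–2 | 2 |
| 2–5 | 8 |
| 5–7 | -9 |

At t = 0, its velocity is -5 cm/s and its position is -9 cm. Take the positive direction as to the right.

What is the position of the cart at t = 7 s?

On each constant-a segment, Δv = aΔt and Δx = v₀Δt + ½aΔt²; chain segment to segment.
0–2 s: v starts -5 cm/s; Δx = -5·2 + ½·2·2² = -6 cm; v ends -1 cm/s.
2–5 s: v starts -1 cm/s; Δx = -1·3 + ½·8·3² = 33 cm; v ends 23 cm/s.
5–7 s: v starts 23 cm/s; Δx = 23·2 + ½·-9·2² = 28 cm; v ends 5 cm/s.
x(7) = -9 + Σ Δx = 46 cm.

46 cm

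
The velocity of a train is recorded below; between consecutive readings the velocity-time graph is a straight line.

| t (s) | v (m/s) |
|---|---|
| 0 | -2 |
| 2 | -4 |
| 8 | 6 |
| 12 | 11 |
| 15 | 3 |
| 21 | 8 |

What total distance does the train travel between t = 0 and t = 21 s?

Distance (not displacement) is the total path length: add the absolute areas under v-t.
0–2 s: |½(-2 + -4)(2)| = 6 m
2–8 s: v = 0 at t = 4.4 s; triangle areas 4.8 + 10.8 = 15.6 m
8–12 s: |½(6 + 11)(4)| = 34 m
12–15 s: |½(11 + 3)(3)| = 21 m
15–21 s: |½(3 + 8)(6)| = 33 m
Total distance = 109.6 m

109.6 m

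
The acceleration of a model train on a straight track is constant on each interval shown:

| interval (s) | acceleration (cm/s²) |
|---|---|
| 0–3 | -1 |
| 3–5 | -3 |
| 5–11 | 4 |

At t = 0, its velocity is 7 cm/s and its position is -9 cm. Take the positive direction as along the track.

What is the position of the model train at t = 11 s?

69.5 cm

On each constant-a segment, Δv = aΔt and Δx = v₀Δt + ½aΔt²; chain segment to segment.
0–3 s: v starts 7 cm/s; Δx = 7·3 + ½·-1·3² = 16.5 cm; v ends 4 cm/s.
3–5 s: v starts 4 cm/s; Δx = 4·2 + ½·-3·2² = 2 cm; v ends -2 cm/s.
5–11 s: v starts -2 cm/s; Δx = -2·6 + ½·4·6² = 60 cm; v ends 22 cm/s.
x(11) = -9 + Σ Δx = 69.5 cm.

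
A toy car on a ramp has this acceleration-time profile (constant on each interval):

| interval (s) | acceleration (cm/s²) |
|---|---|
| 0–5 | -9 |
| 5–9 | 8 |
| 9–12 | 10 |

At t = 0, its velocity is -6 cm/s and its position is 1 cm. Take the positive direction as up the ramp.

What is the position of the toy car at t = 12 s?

-293.5 cm

On each constant-a segment, Δv = aΔt and Δx = v₀Δt + ½aΔt²; chain segment to segment.
0–5 s: v starts -6 cm/s; Δx = -6·5 + ½·-9·5² = -142.5 cm; v ends -51 cm/s.
5–9 s: v starts -51 cm/s; Δx = -51·4 + ½·8·4² = -140 cm; v ends -19 cm/s.
9–12 s: v starts -19 cm/s; Δx = -19·3 + ½·10·3² = -12 cm; v ends 11 cm/s.
x(12) = 1 + Σ Δx = -293.5 cm.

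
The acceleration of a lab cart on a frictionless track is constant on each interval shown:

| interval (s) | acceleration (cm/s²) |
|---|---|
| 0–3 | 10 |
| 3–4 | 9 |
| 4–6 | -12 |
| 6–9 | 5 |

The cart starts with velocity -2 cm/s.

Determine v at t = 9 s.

Δv equals the area under the a-t graph; then v = v₀ + Δv.
0–3 s: 10 × 3 = 30 cm/s
3–4 s: 9 × 1 = 9 cm/s
4–6 s: -12 × 2 = -24 cm/s
6–9 s: 5 × 3 = 15 cm/s
Δv = 30 cm/s, so v(9) = -2 + (30) = 28 cm/s.

28 cm/s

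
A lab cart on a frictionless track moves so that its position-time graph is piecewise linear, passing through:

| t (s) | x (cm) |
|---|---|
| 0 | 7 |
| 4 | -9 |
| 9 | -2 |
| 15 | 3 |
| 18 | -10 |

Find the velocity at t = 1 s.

Velocity is the slope of the x-t graph on 0–4 s: (-9 − 7)/(4 − 0) = -4 cm/s.

-4 cm/s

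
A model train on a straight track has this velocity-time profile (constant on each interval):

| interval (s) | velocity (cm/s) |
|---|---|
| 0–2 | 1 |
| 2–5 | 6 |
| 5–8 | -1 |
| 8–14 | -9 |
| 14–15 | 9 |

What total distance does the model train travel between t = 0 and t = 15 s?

86 cm

Total distance travelled is ∫|v| dt — sum the magnitudes of each area piece.
0–2 s: |1| × 2 = 2 cm
2–5 s: |6| × 3 = 18 cm
5–8 s: |-1| × 3 = 3 cm
8–14 s: |-9| × 6 = 54 cm
14–15 s: |9| × 1 = 9 cm
Total distance = 86 cm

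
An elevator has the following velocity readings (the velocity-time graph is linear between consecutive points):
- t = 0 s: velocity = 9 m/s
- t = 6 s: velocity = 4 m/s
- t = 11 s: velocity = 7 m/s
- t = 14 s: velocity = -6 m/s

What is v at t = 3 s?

6.5 m/s

On 0–6 s the graph is linear from 9 to 4 m/s: v(3) = 9 + (4 − 9)·(3 − 0)/(6 − 0) = 6.5 m/s.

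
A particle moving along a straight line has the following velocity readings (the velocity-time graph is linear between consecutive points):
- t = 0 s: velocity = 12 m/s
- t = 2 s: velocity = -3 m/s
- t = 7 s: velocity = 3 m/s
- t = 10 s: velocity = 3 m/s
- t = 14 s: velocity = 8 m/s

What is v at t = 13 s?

On 10–14 s the graph is linear from 3 to 8 m/s: v(13) = 3 + (8 − 3)·(13 − 10)/(14 − 10) = 6.75 m/s.

6.75 m/s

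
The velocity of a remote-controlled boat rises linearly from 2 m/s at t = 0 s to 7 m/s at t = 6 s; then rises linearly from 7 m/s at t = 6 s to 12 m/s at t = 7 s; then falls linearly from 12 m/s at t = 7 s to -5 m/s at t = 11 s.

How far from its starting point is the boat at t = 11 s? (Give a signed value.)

50.5 m

Net displacement equals the area under the velocity-time graph (areas below the axis count negative).
0–6 s: ½(2 + 7)(6) = 27 m
6–7 s: ½(7 + 12)(1) = 9.5 m
7–11 s: ½(12 + -5)(4) = 14 m
Net displacement = 50.5 m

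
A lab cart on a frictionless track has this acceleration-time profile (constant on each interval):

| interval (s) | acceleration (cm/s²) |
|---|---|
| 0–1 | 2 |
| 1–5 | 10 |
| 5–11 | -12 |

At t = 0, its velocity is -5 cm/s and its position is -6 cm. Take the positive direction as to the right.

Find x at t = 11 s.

64 cm

On each constant-a segment, Δv = aΔt and Δx = v₀Δt + ½aΔt²; chain segment to segment.
0–1 s: v starts -5 cm/s; Δx = -5·1 + ½·2·1² = -4 cm; v ends -3 cm/s.
1–5 s: v starts -3 cm/s; Δx = -3·4 + ½·10·4² = 68 cm; v ends 37 cm/s.
5–11 s: v starts 37 cm/s; Δx = 37·6 + ½·-12·6² = 6 cm; v ends -35 cm/s.
x(11) = -6 + Σ Δx = 64 cm.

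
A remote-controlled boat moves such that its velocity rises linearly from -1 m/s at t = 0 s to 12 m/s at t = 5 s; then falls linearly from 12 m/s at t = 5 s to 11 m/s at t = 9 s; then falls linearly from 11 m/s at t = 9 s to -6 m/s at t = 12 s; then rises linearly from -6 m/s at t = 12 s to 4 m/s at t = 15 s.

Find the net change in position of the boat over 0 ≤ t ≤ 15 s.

Net displacement equals the area under the velocity-time graph (areas below the axis count negative).
0–5 s: ½(-1 + 12)(5) = 27.5 m
5–9 s: ½(12 + 11)(4) = 46 m
9–12 s: ½(11 + -6)(3) = 7.5 m
12–15 s: ½(-6 + 4)(3) = -3 m
Net displacement = 78 m

78 m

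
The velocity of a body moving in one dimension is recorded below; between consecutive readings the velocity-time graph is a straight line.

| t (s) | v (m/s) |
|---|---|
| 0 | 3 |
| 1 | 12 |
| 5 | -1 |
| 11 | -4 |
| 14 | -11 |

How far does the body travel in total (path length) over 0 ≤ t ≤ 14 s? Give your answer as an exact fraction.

Distance (not displacement) is the total path length: add the absolute areas under v-t.
0–1 s: |½(3 + 12)(1)| = 7.5 m
1–5 s: v = 0 at t = 61/13 s; triangle areas 288/13 + 2/13 = 290/13 m
5–11 s: |½(-1 + -4)(6)| = 15 m
11–14 s: |½(-4 + -11)(3)| = 22.5 m
Total distance = 875/13 m

875/13 m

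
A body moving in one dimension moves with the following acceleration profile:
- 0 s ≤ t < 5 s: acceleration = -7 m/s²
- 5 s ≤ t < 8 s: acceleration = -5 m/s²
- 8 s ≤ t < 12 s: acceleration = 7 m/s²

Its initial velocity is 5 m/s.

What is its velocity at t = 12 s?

-17 m/s

Δv equals the area under the a-t graph; then v = v₀ + Δv.
0–5 s: -7 × 5 = -35 m/s
5–8 s: -5 × 3 = -15 m/s
8–12 s: 7 × 4 = 28 m/s
Δv = -22 m/s, so v(12) = 5 + (-22) = -17 m/s.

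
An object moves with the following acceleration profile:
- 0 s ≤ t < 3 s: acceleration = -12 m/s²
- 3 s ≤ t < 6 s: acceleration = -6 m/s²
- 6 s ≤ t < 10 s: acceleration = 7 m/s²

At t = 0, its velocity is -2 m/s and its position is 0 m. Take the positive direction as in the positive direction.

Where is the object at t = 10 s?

-369 m

On each constant-a segment, Δv = aΔt and Δx = v₀Δt + ½aΔt²; chain segment to segment.
0–3 s: v starts -2 m/s; Δx = -2·3 + ½·-12·3² = -60 m; v ends -38 m/s.
3–6 s: v starts -38 m/s; Δx = -38·3 + ½·-6·3² = -141 m; v ends -56 m/s.
6–10 s: v starts -56 m/s; Δx = -56·4 + ½·7·4² = -168 m; v ends -28 m/s.
x(10) = 0 + Σ Δx = -369 m.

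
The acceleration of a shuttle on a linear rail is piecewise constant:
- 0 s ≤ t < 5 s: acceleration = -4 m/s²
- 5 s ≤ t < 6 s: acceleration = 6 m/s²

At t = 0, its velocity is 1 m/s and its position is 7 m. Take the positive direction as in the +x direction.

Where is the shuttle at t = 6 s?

-54 m

On each constant-a segment, Δv = aΔt and Δx = v₀Δt + ½aΔt²; chain segment to segment.
0–5 s: v starts 1 m/s; Δx = 1·5 + ½·-4·5² = -45 m; v ends -19 m/s.
5–6 s: v starts -19 m/s; Δx = -19·1 + ½·6·1² = -16 m; v ends -13 m/s.
x(6) = 7 + Σ Δx = -54 m.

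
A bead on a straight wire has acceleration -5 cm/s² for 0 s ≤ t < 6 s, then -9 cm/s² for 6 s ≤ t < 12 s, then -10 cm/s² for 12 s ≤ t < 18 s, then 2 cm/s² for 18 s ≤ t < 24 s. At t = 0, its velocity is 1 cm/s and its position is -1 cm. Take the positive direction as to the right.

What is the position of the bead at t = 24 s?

On each constant-a segment, Δv = aΔt and Δx = v₀Δt + ½aΔt²; chain segment to segment.
0–6 s: v starts 1 cm/s; Δx = 1·6 + ½·-5·6² = -84 cm; v ends -29 cm/s.
6–12 s: v starts -29 cm/s; Δx = -29·6 + ½·-9·6² = -336 cm; v ends -83 cm/s.
12–18 s: v starts -83 cm/s; Δx = -83·6 + ½·-10·6² = -678 cm; v ends -143 cm/s.
18–24 s: v starts -143 cm/s; Δx = -143·6 + ½·2·6² = -822 cm; v ends -131 cm/s.
x(24) = -1 + Σ Δx = -1921 cm.

-1921 cm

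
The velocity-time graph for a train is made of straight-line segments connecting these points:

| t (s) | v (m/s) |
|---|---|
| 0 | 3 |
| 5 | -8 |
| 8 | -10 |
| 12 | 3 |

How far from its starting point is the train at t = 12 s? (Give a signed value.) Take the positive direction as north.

Net displacement equals the area under the velocity-time graph (areas below the axis count negative).
0–5 s: ½(3 + -8)(5) = -12.5 m
5–8 s: ½(-8 + -10)(3) = -27 m
8–12 s: ½(-10 + 3)(4) = -14 m
Net displacement = -53.5 m

-53.5 m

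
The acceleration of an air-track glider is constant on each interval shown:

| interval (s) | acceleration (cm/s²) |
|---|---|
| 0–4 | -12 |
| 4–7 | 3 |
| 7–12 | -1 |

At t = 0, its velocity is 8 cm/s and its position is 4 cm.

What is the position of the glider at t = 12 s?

-334 cm

On each constant-a segment, Δv = aΔt and Δx = v₀Δt + ½aΔt²; chain segment to segment.
0–4 s: v starts 8 cm/s; Δx = 8·4 + ½·-12·4² = -64 cm; v ends -40 cm/s.
4–7 s: v starts -40 cm/s; Δx = -40·3 + ½·3·3² = -106.5 cm; v ends -31 cm/s.
7–12 s: v starts -31 cm/s; Δx = -31·5 + ½·-1·5² = -167.5 cm; v ends -36 cm/s.
x(12) = 4 + Σ Δx = -334 cm.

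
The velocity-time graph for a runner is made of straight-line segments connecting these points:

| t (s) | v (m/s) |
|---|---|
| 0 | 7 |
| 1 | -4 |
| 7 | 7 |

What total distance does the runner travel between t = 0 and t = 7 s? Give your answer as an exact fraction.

Distance (not displacement) is the total path length: add the absolute areas under v-t.
0–1 s: v = 0 at t = 7/11 s; triangle areas 49/22 + 8/11 = 65/22 m
1–7 s: v = 0 at t = 35/11 s; triangle areas 48/11 + 147/11 = 195/11 m
Total distance = 455/22 m

455/22 m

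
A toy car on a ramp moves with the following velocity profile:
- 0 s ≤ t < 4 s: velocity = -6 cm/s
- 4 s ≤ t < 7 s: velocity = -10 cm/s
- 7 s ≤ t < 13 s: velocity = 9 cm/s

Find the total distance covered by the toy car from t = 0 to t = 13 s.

Distance (not displacement) is the total path length: add the absolute areas under v-t.
0–4 s: |-6| × 4 = 24 cm
4–7 s: |-10| × 3 = 30 cm
7–13 s: |9| × 6 = 54 cm
Total distance = 108 cm

108 cm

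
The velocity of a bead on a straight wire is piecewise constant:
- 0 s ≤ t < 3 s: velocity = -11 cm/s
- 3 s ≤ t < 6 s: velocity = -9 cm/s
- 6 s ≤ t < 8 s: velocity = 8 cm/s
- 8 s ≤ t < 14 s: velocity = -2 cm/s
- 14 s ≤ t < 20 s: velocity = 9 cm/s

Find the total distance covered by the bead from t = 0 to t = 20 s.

Distance (not displacement) is the total path length: add the absolute areas under v-t.
0–3 s: |-11| × 3 = 33 cm
3–6 s: |-9| × 3 = 27 cm
6–8 s: |8| × 2 = 16 cm
8–14 s: |-2| × 6 = 12 cm
14–20 s: |9| × 6 = 54 cm
Total distance = 142 cm

142 cm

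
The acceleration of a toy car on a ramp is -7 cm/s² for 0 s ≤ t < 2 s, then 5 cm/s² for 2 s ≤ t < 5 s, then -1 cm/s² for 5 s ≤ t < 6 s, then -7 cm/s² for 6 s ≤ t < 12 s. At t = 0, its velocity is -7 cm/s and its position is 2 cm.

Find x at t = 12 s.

On each constant-a segment, Δv = aΔt and Δx = v₀Δt + ½aΔt²; chain segment to segment.
0–2 s: v starts -7 cm/s; Δx = -7·2 + ½·-7·2² = -28 cm; v ends -21 cm/s.
2–5 s: v starts -21 cm/s; Δx = -21·3 + ½·5·3² = -40.5 cm; v ends -6 cm/s.
5–6 s: v starts -6 cm/s; Δx = -6·1 + ½·-1·1² = -6.5 cm; v ends -7 cm/s.
6–12 s: v starts -7 cm/s; Δx = -7·6 + ½·-7·6² = -168 cm; v ends -49 cm/s.
x(12) = 2 + Σ Δx = -241 cm.

-241 cm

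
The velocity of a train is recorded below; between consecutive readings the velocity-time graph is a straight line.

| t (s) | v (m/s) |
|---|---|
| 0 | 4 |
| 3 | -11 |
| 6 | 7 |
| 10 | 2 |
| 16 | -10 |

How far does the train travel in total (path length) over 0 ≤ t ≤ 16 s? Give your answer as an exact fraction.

Total distance travelled is ∫|v| dt — sum the magnitudes of each area piece.
0–3 s: v = 0 at t = 0.8 s; triangle areas 1.6 + 12.1 = 13.7 m
3–6 s: v = 0 at t = 29/6 s; triangle areas 121/12 + 49/12 = 85/6 m
6–10 s: |½(7 + 2)(4)| = 18 m
10–16 s: v = 0 at t = 11 s; triangle areas 1 + 25 = 26 m
Total distance = 1078/15 m

1078/15 m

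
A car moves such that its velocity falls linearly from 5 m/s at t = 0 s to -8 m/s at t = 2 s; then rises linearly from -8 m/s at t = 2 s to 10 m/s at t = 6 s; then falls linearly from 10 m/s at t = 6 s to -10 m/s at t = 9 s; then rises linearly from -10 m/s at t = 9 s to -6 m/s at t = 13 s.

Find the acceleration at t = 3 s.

4.5 m/s²

Acceleration is the slope of the v-t graph on 2–6 s: (10 − -8)/(6 − 2) = 4.5 m/s².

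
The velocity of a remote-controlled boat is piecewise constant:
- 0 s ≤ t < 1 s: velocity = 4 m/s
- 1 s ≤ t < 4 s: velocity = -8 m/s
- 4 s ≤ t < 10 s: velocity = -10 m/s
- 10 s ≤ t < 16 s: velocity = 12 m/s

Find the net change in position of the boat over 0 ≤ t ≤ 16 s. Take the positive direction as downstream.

-8 m

Net displacement equals the area under the velocity-time graph (areas below the axis count negative).
0–1 s: 4 × 1 = 4 m
1–4 s: -8 × 3 = -24 m
4–10 s: -10 × 6 = -60 m
10–16 s: 12 × 6 = 72 m
Net displacement = -8 m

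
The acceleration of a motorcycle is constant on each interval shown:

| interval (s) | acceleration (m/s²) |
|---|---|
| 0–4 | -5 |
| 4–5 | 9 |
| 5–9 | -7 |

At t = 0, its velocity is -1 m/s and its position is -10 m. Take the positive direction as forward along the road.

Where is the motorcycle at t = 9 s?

-174.5 m

On each constant-a segment, Δv = aΔt and Δx = v₀Δt + ½aΔt²; chain segment to segment.
0–4 s: v starts -1 m/s; Δx = -1·4 + ½·-5·4² = -44 m; v ends -21 m/s.
4–5 s: v starts -21 m/s; Δx = -21·1 + ½·9·1² = -16.5 m; v ends -12 m/s.
5–9 s: v starts -12 m/s; Δx = -12·4 + ½·-7·4² = -104 m; v ends -40 m/s.
x(9) = -10 + Σ Δx = -174.5 m.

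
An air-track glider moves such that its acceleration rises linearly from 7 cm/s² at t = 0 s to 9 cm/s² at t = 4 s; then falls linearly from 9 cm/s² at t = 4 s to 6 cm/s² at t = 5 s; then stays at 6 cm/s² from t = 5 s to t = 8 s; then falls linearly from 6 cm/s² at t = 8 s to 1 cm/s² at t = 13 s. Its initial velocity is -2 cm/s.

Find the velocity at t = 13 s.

Δv equals the area under the a-t graph; then v = v₀ + Δv.
0–4 s: ½(7 + 9)(4) = 32 cm/s
4–5 s: ½(9 + 6)(1) = 7.5 cm/s
5–8 s: 6 × 3 = 18 cm/s
8–13 s: ½(6 + 1)(5) = 17.5 cm/s
Δv = 75 cm/s, so v(13) = -2 + (75) = 73 cm/s.

73 cm/s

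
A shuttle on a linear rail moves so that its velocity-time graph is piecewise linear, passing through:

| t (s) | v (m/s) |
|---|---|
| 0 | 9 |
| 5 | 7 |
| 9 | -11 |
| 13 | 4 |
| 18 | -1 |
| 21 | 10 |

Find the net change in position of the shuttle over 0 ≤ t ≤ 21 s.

39 m

Net displacement equals the area under the velocity-time graph (areas below the axis count negative).
0–5 s: ½(9 + 7)(5) = 40 m
5–9 s: ½(7 + -11)(4) = -8 m
9–13 s: ½(-11 + 4)(4) = -14 m
13–18 s: ½(4 + -1)(5) = 7.5 m
18–21 s: ½(-1 + 10)(3) = 13.5 m
Net displacement = 39 m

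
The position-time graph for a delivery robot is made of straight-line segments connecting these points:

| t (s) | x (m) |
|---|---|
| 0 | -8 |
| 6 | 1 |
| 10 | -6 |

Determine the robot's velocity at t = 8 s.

-1.75 m/s

Velocity is the slope of the x-t graph on 6–10 s: (-6 − 1)/(10 − 6) = -1.75 m/s.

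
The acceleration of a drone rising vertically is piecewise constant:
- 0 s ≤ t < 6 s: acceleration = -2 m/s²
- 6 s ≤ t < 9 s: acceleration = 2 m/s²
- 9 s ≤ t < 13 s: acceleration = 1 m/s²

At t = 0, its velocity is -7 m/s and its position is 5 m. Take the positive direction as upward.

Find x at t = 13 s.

-165 m

On each constant-a segment, Δv = aΔt and Δx = v₀Δt + ½aΔt²; chain segment to segment.
0–6 s: v starts -7 m/s; Δx = -7·6 + ½·-2·6² = -78 m; v ends -19 m/s.
6–9 s: v starts -19 m/s; Δx = -19·3 + ½·2·3² = -48 m; v ends -13 m/s.
9–13 s: v starts -13 m/s; Δx = -13·4 + ½·1·4² = -44 m; v ends -9 m/s.
x(13) = 5 + Σ Δx = -165 m.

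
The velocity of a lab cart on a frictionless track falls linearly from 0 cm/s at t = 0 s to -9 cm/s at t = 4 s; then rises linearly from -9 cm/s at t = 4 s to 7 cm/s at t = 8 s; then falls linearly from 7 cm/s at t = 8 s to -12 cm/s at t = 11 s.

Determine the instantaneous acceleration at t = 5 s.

Acceleration is the slope of the v-t graph on 4–8 s: (7 − -9)/(8 − 4) = 4 cm/s².

4 cm/s²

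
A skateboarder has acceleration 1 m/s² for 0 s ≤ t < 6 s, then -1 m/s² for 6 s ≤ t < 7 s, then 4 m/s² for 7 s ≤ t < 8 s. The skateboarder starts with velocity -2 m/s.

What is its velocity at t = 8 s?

Δv equals the area under the a-t graph; then v = v₀ + Δv.
0–6 s: 1 × 6 = 6 m/s
6–7 s: -1 × 1 = -1 m/s
7–8 s: 4 × 1 = 4 m/s
Δv = 9 m/s, so v(8) = -2 + (9) = 7 m/s.

7 m/s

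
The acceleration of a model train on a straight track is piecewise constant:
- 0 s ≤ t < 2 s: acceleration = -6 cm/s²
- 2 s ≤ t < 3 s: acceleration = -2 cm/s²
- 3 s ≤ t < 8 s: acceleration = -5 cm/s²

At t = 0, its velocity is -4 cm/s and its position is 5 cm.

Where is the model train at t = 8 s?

On each constant-a segment, Δv = aΔt and Δx = v₀Δt + ½aΔt²; chain segment to segment.
0–2 s: v starts -4 cm/s; Δx = -4·2 + ½·-6·2² = -20 cm; v ends -16 cm/s.
2–3 s: v starts -16 cm/s; Δx = -16·1 + ½·-2·1² = -17 cm; v ends -18 cm/s.
3–8 s: v starts -18 cm/s; Δx = -18·5 + ½·-5·5² = -152.5 cm; v ends -43 cm/s.
x(8) = 5 + Σ Δx = -184.5 cm.

-184.5 cm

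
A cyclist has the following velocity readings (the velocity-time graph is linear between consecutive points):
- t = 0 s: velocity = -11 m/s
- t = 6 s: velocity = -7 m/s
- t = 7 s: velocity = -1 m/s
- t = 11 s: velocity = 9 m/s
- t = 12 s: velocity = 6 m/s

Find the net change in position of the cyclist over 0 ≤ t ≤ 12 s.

Displacement is the signed area under the v-t curve.
0–6 s: ½(-11 + -7)(6) = -54 m
6–7 s: ½(-7 + -1)(1) = -4 m
7–11 s: ½(-1 + 9)(4) = 16 m
11–12 s: ½(9 + 6)(1) = 7.5 m
Net displacement = -34.5 m

-34.5 m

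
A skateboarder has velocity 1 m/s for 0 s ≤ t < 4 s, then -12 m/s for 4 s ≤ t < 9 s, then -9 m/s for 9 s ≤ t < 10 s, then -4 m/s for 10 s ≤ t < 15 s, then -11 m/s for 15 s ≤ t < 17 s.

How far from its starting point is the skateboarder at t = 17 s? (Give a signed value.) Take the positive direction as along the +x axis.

Displacement is the signed area under the v-t curve.
0–4 s: 1 × 4 = 4 m
4–9 s: -12 × 5 = -60 m
9–10 s: -9 × 1 = -9 m
10–15 s: -4 × 5 = -20 m
15–17 s: -11 × 2 = -22 m
Net displacement = -107 m

-107 m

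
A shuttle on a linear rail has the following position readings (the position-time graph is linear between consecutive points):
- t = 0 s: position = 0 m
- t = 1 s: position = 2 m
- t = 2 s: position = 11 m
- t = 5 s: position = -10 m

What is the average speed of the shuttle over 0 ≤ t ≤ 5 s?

Average speed = (total path length)/(elapsed time); on a piecewise-linear x-t graph the path length is Σ|Δx|.
0–1 s: |Δx| = |2 − 0| = 2 m
1–2 s: |Δx| = |11 − 2| = 9 m
2–5 s: |Δx| = |-10 − 11| = 21 m
Total path = 32 m; average speed = 32/5 = 6.4 m/s.

6.4 m/s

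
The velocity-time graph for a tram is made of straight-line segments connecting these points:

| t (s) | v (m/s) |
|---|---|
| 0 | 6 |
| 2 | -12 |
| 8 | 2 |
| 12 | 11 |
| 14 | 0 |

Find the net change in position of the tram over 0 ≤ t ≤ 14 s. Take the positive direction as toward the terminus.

Displacement is the signed area under the v-t curve.
0–2 s: ½(6 + -12)(2) = -6 m
2–8 s: ½(-12 + 2)(6) = -30 m
8–12 s: ½(2 + 11)(4) = 26 m
12–14 s: ½(11 + 0)(2) = 11 m
Net displacement = 1 m

1 m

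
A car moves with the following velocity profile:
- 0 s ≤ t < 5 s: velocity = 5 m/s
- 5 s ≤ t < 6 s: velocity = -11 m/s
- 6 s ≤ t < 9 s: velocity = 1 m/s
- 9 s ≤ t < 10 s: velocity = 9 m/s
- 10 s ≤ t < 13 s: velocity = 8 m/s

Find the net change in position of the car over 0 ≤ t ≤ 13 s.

Net displacement equals the area under the velocity-time graph (areas below the axis count negative).
0–5 s: 5 × 5 = 25 m
5–6 s: -11 × 1 = -11 m
6–9 s: 1 × 3 = 3 m
9–10 s: 9 × 1 = 9 m
10–13 s: 8 × 3 = 24 m
Net displacement = 50 m

50 m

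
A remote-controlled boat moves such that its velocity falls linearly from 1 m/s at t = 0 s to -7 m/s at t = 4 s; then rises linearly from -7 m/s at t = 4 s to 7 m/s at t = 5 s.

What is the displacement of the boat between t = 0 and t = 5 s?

-12 m

Displacement is the signed area under the v-t curve.
0–4 s: ½(1 + -7)(4) = -12 m
4–5 s: ½(-7 + 7)(1) = 0 m
Net displacement = -12 m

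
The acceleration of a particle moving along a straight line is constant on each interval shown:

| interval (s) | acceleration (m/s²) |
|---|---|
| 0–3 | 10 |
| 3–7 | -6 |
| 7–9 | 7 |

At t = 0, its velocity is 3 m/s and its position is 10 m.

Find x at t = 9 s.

180 m

On each constant-a segment, Δv = aΔt and Δx = v₀Δt + ½aΔt²; chain segment to segment.
0–3 s: v starts 3 m/s; Δx = 3·3 + ½·10·3² = 54 m; v ends 33 m/s.
3–7 s: v starts 33 m/s; Δx = 33·4 + ½·-6·4² = 84 m; v ends 9 m/s.
7–9 s: v starts 9 m/s; Δx = 9·2 + ½·7·2² = 32 m; v ends 23 m/s.
x(9) = 10 + Σ Δx = 180 m.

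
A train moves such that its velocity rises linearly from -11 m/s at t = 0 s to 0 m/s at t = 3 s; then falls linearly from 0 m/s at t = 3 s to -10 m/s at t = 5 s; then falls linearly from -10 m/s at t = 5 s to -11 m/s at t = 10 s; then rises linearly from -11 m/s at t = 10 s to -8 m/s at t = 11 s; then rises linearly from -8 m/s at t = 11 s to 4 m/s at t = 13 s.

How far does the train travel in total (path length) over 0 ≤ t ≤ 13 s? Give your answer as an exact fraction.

571/6 m

Total distance travelled is ∫|v| dt — sum the magnitudes of each area piece.
0–3 s: |½(-11 + 0)(3)| = 16.5 m
3–5 s: |½(0 + -10)(2)| = 10 m
5–10 s: |½(-10 + -11)(5)| = 52.5 m
10–11 s: |½(-11 + -8)(1)| = 9.5 m
11–13 s: v = 0 at t = 37/3 s; triangle areas 16/3 + 4/3 = 20/3 m
Total distance = 571/6 m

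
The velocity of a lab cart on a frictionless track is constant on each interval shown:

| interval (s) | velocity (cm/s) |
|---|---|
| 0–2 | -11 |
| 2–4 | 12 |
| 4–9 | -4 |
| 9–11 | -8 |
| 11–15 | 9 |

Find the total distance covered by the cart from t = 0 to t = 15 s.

Total distance travelled is ∫|v| dt — sum the magnitudes of each area piece.
0–2 s: |-11| × 2 = 22 cm
2–4 s: |12| × 2 = 24 cm
4–9 s: |-4| × 5 = 20 cm
9–11 s: |-8| × 2 = 16 cm
11–15 s: |9| × 4 = 36 cm
Total distance = 118 cm

118 cm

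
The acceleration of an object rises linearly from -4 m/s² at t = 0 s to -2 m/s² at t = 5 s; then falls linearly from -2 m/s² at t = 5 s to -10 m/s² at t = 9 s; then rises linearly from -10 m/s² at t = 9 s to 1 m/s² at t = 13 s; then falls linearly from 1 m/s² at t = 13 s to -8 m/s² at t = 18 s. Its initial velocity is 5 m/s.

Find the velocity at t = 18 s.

Δv equals the area under the a-t graph; then v = v₀ + Δv.
0–5 s: ½(-4 + -2)(5) = -15 m/s
5–9 s: ½(-2 + -10)(4) = -24 m/s
9–13 s: ½(-10 + 1)(4) = -18 m/s
13–18 s: ½(1 + -8)(5) = -17.5 m/s
Δv = -74.5 m/s, so v(18) = 5 + (-74.5) = -69.5 m/s.

-69.5 m/s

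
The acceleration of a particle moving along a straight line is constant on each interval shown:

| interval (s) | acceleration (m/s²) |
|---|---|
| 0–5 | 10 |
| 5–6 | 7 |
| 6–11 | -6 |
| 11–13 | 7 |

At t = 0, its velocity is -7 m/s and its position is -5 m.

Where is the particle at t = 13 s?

360.5 m

On each constant-a segment, Δv = aΔt and Δx = v₀Δt + ½aΔt²; chain segment to segment.
0–5 s: v starts -7 m/s; Δx = -7·5 + ½·10·5² = 90 m; v ends 43 m/s.
5–6 s: v starts 43 m/s; Δx = 43·1 + ½·7·1² = 46.5 m; v ends 50 m/s.
6–11 s: v starts 50 m/s; Δx = 50·5 + ½·-6·5² = 175 m; v ends 20 m/s.
11–13 s: v starts 20 m/s; Δx = 20·2 + ½·7·2² = 54 m; v ends 34 m/s.
x(13) = -5 + Σ Δx = 360.5 m.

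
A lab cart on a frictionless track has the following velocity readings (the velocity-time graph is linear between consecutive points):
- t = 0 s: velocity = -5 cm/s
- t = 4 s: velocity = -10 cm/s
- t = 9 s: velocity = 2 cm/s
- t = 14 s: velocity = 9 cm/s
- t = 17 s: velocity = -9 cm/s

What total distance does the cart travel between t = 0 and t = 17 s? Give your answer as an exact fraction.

278/3 cm

Total distance travelled is ∫|v| dt — sum the magnitudes of each area piece.
0–4 s: |½(-5 + -10)(4)| = 30 cm
4–9 s: v = 0 at t = 49/6 s; triangle areas 125/6 + 5/6 = 65/3 cm
9–14 s: |½(2 + 9)(5)| = 27.5 cm
14–17 s: v = 0 at t = 15.5 s; triangle areas 6.75 + 6.75 = 13.5 cm
Total distance = 278/3 cm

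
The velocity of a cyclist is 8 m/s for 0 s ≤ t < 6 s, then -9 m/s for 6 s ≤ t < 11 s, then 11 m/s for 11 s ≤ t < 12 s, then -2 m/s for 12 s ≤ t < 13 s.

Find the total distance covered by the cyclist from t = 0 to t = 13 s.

106 m

Distance (not displacement) is the total path length: add the absolute areas under v-t.
0–6 s: |8| × 6 = 48 m
6–11 s: |-9| × 5 = 45 m
11–12 s: |11| × 1 = 11 m
12–13 s: |-2| × 1 = 2 m
Total distance = 106 m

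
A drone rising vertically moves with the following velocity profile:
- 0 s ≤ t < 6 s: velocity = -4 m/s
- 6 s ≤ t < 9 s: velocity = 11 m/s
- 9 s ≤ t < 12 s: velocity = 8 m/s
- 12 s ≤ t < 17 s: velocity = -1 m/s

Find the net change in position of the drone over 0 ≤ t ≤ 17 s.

Net displacement equals the area under the velocity-time graph (areas below the axis count negative).
0–6 s: -4 × 6 = -24 m
6–9 s: 11 × 3 = 33 m
9–12 s: 8 × 3 = 24 m
12–17 s: -1 × 5 = -5 m
Net displacement = 28 m

28 m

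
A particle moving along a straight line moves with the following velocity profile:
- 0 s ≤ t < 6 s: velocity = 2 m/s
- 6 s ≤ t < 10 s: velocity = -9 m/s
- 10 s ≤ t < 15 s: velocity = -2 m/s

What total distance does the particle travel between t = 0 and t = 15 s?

Total distance travelled is ∫|v| dt — sum the magnitudes of each area piece.
0–6 s: |2| × 6 = 12 m
6–10 s: |-9| × 4 = 36 m
10–15 s: |-2| × 5 = 10 m
Total distance = 58 m

58 m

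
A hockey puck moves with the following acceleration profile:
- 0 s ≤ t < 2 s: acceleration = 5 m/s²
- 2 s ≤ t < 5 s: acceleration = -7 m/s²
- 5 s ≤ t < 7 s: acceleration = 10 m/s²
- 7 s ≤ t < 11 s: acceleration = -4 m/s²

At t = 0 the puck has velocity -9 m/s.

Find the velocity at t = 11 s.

-16 m/s

Δv equals the area under the a-t graph; then v = v₀ + Δv.
0–2 s: 5 × 2 = 10 m/s
2–5 s: -7 × 3 = -21 m/s
5–7 s: 10 × 2 = 20 m/s
7–11 s: -4 × 4 = -16 m/s
Δv = -7 m/s, so v(11) = -9 + (-7) = -16 m/s.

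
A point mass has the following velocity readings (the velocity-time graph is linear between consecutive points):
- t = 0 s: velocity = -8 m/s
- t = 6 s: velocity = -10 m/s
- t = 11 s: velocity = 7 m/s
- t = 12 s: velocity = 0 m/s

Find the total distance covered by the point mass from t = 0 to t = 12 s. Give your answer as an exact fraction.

Distance (not displacement) is the total path length: add the absolute areas under v-t.
0–6 s: |½(-8 + -10)(6)| = 54 m
6–11 s: v = 0 at t = 152/17 s; triangle areas 250/17 + 245/34 = 745/34 m
11–12 s: |½(7 + 0)(1)| = 3.5 m
Total distance = 1350/17 m

1350/17 m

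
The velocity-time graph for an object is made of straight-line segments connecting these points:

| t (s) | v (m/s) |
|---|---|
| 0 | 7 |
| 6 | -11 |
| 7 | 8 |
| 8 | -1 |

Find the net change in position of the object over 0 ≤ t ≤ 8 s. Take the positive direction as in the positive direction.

Displacement is the signed area under the v-t curve.
0–6 s: ½(7 + -11)(6) = -12 m
6–7 s: ½(-11 + 8)(1) = -1.5 m
7–8 s: ½(8 + -1)(1) = 3.5 m
Net displacement = -10 m

-10 m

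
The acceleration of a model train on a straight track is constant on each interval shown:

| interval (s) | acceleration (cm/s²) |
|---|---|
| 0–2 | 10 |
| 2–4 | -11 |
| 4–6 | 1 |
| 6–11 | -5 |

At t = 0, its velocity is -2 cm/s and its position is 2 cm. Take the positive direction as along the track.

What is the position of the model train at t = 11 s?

-46.5 cm

On each constant-a segment, Δv = aΔt and Δx = v₀Δt + ½aΔt²; chain segment to segment.
0–2 s: v starts -2 cm/s; Δx = -2·2 + ½·10·2² = 16 cm; v ends 18 cm/s.
2–4 s: v starts 18 cm/s; Δx = 18·2 + ½·-11·2² = 14 cm; v ends -4 cm/s.
4–6 s: v starts -4 cm/s; Δx = -4·2 + ½·1·2² = -6 cm; v ends -2 cm/s.
6–11 s: v starts -2 cm/s; Δx = -2·5 + ½·-5·5² = -72.5 cm; v ends -27 cm/s.
x(11) = 2 + Σ Δx = -46.5 cm.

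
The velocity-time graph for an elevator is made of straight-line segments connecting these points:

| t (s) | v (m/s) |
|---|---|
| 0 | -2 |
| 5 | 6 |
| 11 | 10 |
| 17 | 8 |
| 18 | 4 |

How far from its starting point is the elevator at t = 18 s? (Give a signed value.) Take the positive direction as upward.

118 m

Net displacement equals the area under the velocity-time graph (areas below the axis count negative).
0–5 s: ½(-2 + 6)(5) = 10 m
5–11 s: ½(6 + 10)(6) = 48 m
11–17 s: ½(10 + 8)(6) = 54 m
17–18 s: ½(8 + 4)(1) = 6 m
Net displacement = 118 m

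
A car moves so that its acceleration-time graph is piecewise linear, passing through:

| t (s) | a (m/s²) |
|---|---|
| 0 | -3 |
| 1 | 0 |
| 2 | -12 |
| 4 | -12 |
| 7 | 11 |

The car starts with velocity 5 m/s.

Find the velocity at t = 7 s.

Δv equals the area under the a-t graph; then v = v₀ + Δv.
0–1 s: ½(-3 + 0)(1) = -1.5 m/s
1–2 s: ½(0 + -12)(1) = -6 m/s
2–4 s: -12 × 2 = -24 m/s
4–7 s: ½(-12 + 11)(3) = -1.5 m/s
Δv = -33 m/s, so v(7) = 5 + (-33) = -28 m/s.

-28 m/s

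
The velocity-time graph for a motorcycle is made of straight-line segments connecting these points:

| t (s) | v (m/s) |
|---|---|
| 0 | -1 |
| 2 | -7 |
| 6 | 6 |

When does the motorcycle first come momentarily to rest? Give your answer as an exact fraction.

v changes sign on 2–6 s (from -7 to 6); the graph is linear there, so v = 0 at t = 2 + (7)·(6 − 2)/(6 − -7) = 54/13 s.

t = 54/13 s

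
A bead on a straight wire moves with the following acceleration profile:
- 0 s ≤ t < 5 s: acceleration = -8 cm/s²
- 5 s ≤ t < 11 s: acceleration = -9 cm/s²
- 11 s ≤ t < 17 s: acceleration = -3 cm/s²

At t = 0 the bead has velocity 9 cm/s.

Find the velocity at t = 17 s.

-103 cm/s

Δv equals the area under the a-t graph; then v = v₀ + Δv.
0–5 s: -8 × 5 = -40 cm/s
5–11 s: -9 × 6 = -54 cm/s
11–17 s: -3 × 6 = -18 cm/s
Δv = -112 cm/s, so v(17) = 9 + (-112) = -103 cm/s.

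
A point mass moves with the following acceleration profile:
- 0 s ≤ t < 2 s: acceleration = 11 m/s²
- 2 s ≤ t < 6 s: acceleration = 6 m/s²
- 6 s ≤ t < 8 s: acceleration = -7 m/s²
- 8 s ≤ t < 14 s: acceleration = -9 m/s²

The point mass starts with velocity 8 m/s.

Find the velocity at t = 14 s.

-14 m/s

Δv equals the area under the a-t graph; then v = v₀ + Δv.
0–2 s: 11 × 2 = 22 m/s
2–6 s: 6 × 4 = 24 m/s
6–8 s: -7 × 2 = -14 m/s
8–14 s: -9 × 6 = -54 m/s
Δv = -22 m/s, so v(14) = 8 + (-22) = -14 m/s.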